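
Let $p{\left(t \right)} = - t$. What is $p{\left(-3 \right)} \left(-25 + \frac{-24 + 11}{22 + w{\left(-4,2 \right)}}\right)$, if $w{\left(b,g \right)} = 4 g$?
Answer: $- \frac{763}{10} \approx -76.3$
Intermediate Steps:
$p{\left(-3 \right)} \left(-25 + \frac{-24 + 11}{22 + w{\left(-4,2 \right)}}\right) = \left(-1\right) \left(-3\right) \left(-25 + \frac{-24 + 11}{22 + 4 \cdot 2}\right) = 3 \left(-25 - \frac{13}{22 + 8}\right) = 3 \left(-25 - \frac{13}{30}\right) = 3 \left(- \frac{763}{30}\right) = - \frac{763}{10}$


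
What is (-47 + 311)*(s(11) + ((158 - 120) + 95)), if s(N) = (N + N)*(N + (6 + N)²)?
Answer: 1777512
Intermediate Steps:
s(N) = 2*N*(N + (6 + N)²) (s(N) = (2*N)*(N + (6 + N)²) = 2*N*(N + (6 + N)²))
(-47 + 311)*(s(11) + ((158 - 120) + 95)) = (-47 + 311)*(2*11*(11 + (6 + 11)²) + ((158 - 120) + 95)) = 264*(2*11*(11 + 17²) + (38 + 95)) = 264*(2*11*(11 + 289) + 133) = 264*(2*11*300 + 133) = 264*(6600 + 133) = 264*6733 = 1777512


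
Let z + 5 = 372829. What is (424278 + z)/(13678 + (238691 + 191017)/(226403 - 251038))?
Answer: 9818303885/168263911 ≈ 58.351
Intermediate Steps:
z = 372824 (z = -5 + 372829 = 372824)
(424278 + z)/(13678 + (238691 + 191017)/(226403 - 251038)) = (424278 + 372824)/(13678 + (238691 + 191017)/(226403 - 251038)) = 797102/(13678 + 429708/(-24635)) = 797102/(13678 + 429708*(-1/24635)) = 797102/(13678 - 429708/24635) = 797102/(336527822/24635) = 797102*(24635/336527822) = 9818303885/168263911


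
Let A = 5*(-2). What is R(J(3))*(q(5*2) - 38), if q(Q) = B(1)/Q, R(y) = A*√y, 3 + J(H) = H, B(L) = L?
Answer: 0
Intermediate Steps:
J(H) = -3 + H
A = -10
R(y) = -10*√y
q(Q) = 1/Q
R(J(3))*(q(5*2) - 38) = (-10*√(-3 + 3))*(1/(5*2) - 38) = (-10*√0)*(1/10 - 38) = (-10*0)*(⅒ - 38) = 0*(-379/10) = 0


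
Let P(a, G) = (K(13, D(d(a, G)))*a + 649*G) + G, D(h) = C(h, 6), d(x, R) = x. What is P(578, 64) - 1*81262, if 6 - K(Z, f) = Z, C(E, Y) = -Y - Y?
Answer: -43708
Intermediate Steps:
C(E, Y) = -2*Y
D(h) = -12 (D(h) = -2*6 = -12)
K(Z, f) = 6 - Z
P(a, G) = -7*a + 650*G (P(a, G) = ((6 - 1*13)*a + 649*G) + G = ((6 - 13)*a + 649*G) + G = (-7*a + 649*G) + G = -7*a + 650*G)
P(578, 64) - 1*81262 = (-7*578 + 650*64) - 1*81262 = (-4046 + 41600) - 81262 = 37554 - 81262 = -43708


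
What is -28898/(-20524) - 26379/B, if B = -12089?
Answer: 9089291/2531782 ≈ 3.5901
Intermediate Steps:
-28898/(-20524) - 26379/B = -28898/(-20524) - 26379/(-12089) = -28898*(-1/20524) - 26379*(-1/12089) = 14449/10262 + 26379/12089 = 9089291/2531782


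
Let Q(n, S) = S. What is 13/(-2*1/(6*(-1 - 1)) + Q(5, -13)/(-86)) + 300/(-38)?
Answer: 25713/779 ≈ 33.008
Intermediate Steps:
13/(-2*1/(6*(-1 - 1)) + Q(5, -13)/(-86)) + 300/(-38) = 13/(-2*1/(6*(-1 - 1)) - 13/(-86)) + 300/(-38) = 13/(-2/(6*(-2)) - 13*(-1/86)) + 300*(-1/38) = 13/(-2/(-12) + 13/86) - 150/19 = 13/(-2*(-1/12) + 13/86) - 150/19 = 13/(⅙ + 13/86) - 150/19 = 13/(41/129) - 150/19 = 13*(129/41) - 150/19 = 1677/41 - 150/19 = 25713/779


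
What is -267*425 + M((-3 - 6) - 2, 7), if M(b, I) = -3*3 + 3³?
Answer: -113457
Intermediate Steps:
M(b, I) = 18 (M(b, I) = -9 + 27 = 18)
-267*425 + M((-3 - 6) - 2, 7) = -267*425 + 18 = -113475 + 18 = -113457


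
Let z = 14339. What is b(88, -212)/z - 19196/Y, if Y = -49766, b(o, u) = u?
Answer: 132350526/356797337 ≈ 0.37094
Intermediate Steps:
b(88, -212)/z - 19196/Y = -212/14339 - 19196/(-49766) = -212*1/14339 - 19196*(-1/49766) = -212/14339 + 9598/24883 = 132350526/356797337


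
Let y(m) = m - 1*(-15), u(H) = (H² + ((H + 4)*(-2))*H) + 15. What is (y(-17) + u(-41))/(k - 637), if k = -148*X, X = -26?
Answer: -1340/3211 ≈ -0.41732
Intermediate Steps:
u(H) = 15 + H² + H*(-8 - 2*H) (u(H) = (H² + ((4 + H)*(-2))*H) + 15 = (H² + (-8 - 2*H)*H) + 15 = (H² + H*(-8 - 2*H)) + 15 = 15 + H² + H*(-8 - 2*H))
k = 3848 (k = -148*(-26) = 3848)
y(m) = 15 + m (y(m) = m + 15 = 15 + m)
(y(-17) + u(-41))/(k - 637) = ((15 - 17) + (15 - 1*(-41)² - 8*(-41)))/(3848 - 637) = (-2 + (15 - 1*1681 + 328))/3211 = (-2 + (15 - 1681 + 328))*(1/3211) = (-2 - 1338)*(1/3211) = -1340*1/3211 = -1340/3211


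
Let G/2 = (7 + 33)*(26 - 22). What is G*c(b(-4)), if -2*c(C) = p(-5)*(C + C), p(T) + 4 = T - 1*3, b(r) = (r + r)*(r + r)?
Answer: 245760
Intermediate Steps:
b(r) = 4*r² (b(r) = (2*r)*(2*r) = 4*r²)
p(T) = -7 + T (p(T) = -4 + (T - 1*3) = -4 + (T - 3) = -4 + (-3 + T) = -7 + T)
c(C) = 12*C (c(C) = -(-7 - 5)*(C + C)/2 = -(-6)*2*C = -(-12)*C = 12*C)
G = 320 (G = 2*((7 + 33)*(26 - 22)) = 2*(40*4) = 2*160 = 320)
G*c(b(-4)) = 320*(12*(4*(-4)²)) = 320*(12*(4*16)) = 320*(12*64) = 320*768 = 245760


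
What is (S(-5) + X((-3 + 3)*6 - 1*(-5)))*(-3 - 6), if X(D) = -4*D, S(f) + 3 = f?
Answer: 252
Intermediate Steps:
S(f) = -3 + f
(S(-5) + X((-3 + 3)*6 - 1*(-5)))*(-3 - 6) = ((-3 - 5) - 4*((-3 + 3)*6 - 1*(-5)))*(-3 - 6) = (-8 - 4*(0*6 + 5))*(-9) = (-8 - 4*(0 + 5))*(-9) = (-8 - 4*5)*(-9) = (-8 - 20)*(-9) = -28*(-9) = 252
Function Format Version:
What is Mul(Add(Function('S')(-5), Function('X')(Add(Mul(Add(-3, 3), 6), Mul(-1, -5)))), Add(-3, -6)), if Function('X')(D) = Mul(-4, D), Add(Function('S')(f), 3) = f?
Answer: 252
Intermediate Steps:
Function('S')(f) = Add(-3, f)
Mul(Add(Function('S')(-5), Function('X')(Add(Mul(Add(-3, 3), 6), Mul(-1, -5)))), Add(-3, -6)) = Mul(Add(Add(-3, -5), Mul(-4, Add(Mul(Add(-3, 3), 6), Mul(-1, -5)))), Add(-3, -6)) = Mul(Add(-8, Mul(-4, Add(Mul(0, 6), 5))), -9) = Mul(Add(-8, Mul(-4, Add(0, 5))), -9) = Mul(Add(-8, Mul(-4, 5)), -9) = Mul(Add(-8, -20), -9) = Mul(-28, -9) = 252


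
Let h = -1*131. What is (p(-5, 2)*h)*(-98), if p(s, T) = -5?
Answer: -64190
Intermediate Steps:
h = -131
(p(-5, 2)*h)*(-98) = -5*(-131)*(-98) = 655*(-98) = -64190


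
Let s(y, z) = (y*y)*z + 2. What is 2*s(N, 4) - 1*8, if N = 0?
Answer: -4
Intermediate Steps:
s(y, z) = 2 + z*y² (s(y, z) = y²*z + 2 = z*y² + 2 = 2 + z*y²)
2*s(N, 4) - 1*8 = 2*(2 + 4*0²) - 1*8 = 2*(2 + 4*0) - 8 = 2*(2 + 0) - 8 = 2*2 - 8 = 4 - 8 = -4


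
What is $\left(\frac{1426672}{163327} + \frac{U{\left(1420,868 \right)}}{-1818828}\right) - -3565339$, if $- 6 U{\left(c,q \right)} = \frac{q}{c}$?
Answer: $\frac{2255958538250718212959}{632745725210280} \approx 3.5653 \cdot 10^{6}$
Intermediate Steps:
$U{\left(c,q \right)} = - \frac{q}{6 c}$ ($U{\left(c,q \right)} = - \frac{q \frac{1}{c}}{6} = - \frac{q}{6 c}$)
$\left(\frac{1426672}{163327} + \frac{U{\left(1420,868 \right)}}{-1818828}\right) - -3565339 = \left(\frac{1426672}{163327} + \frac{\left(- \frac{1}{6}\right) 868 \cdot \frac{1}{1420}}{-1818828}\right) - -3565339 = \left(1426672 \cdot \frac{1}{163327} + \left(- \frac{1}{6}\right) 868 \cdot \frac{1}{1420} \left(- \frac{1}{1818828}\right)\right) + 3565339 = \left(\frac{1426672}{163327} - - \frac{217}{3874103640}\right) + 3565339 = \left(\frac{1426672}{163327} + \frac{217}{3874103640}\right) + 3565339 = \frac{5527075223728039}{632745725210280} + 3565339 = \frac{2255958538250718212959}{632745725210280}$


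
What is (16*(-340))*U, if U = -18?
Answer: 97920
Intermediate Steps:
(16*(-340))*U = (16*(-340))*(-18) = -5440*(-18) = 97920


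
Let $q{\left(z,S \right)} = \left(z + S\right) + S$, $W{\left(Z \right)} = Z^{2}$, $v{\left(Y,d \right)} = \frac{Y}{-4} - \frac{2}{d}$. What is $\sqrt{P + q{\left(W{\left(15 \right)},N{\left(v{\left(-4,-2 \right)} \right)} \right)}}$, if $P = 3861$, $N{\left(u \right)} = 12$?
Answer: $\sqrt{4110} \approx 64.109$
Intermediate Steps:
$v{\left(Y,d \right)} = - \frac{2}{d} - \frac{Y}{4}$ ($v{\left(Y,d \right)} = Y \left(- \frac{1}{4}\right) - \frac{2}{d} = - \frac{Y}{4} - \frac{2}{d} = - \frac{2}{d} - \frac{Y}{4}$)
$q{\left(z,S \right)} = z + 2 S$ ($q{\left(z,S \right)} = \left(S + z\right) + S = z + 2 S$)
$\sqrt{P + q{\left(W{\left(15 \right)},N{\left(v{\left(-4,-2 \right)} \right)} \right)}} = \sqrt{3861 + \left(15^{2} + 2 \cdot 12\right)} = \sqrt{3861 + \left(225 + 24\right)} = \sqrt{3861 + 249} = \sqrt{4110}$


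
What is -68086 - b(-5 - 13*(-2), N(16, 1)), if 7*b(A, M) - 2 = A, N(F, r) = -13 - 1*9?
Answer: -476625/7 ≈ -68089.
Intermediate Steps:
N(F, r) = -22 (N(F, r) = -13 - 9 = -22)
b(A, M) = 2/7 + A/7
-68086 - b(-5 - 13*(-2), N(16, 1)) = -68086 - (2/7 + (-5 - 13*(-2))/7) = -68086 - (2/7 + (-5 + 26)/7) = -68086 - (2/7 + (1/7)*21) = -68086 - (2/7 + 3) = -68086 - 1*23/7 = -68086 - 23/7 = -476625/7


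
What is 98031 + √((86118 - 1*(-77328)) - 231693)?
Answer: 98031 + 3*I*√7583 ≈ 98031.0 + 261.24*I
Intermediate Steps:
98031 + √((86118 - 1*(-77328)) - 231693) = 98031 + √((86118 + 77328) - 231693) = 98031 + √(163446 - 231693) = 98031 + √(-68247) = 98031 + 3*I*√7583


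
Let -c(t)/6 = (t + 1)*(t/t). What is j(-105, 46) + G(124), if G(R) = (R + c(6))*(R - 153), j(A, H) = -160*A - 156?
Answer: 14266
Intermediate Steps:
c(t) = -6 - 6*t (c(t) = -6*(t + 1)*t/t = -6*(1 + t) = -6 - 6*t)
j(A, H) = -156 - 160*A
G(R) = (-153 + R)*(-42 + R) (G(R) = (R + (-6 - 6*6))*(R - 153) = (R + (-6 - 36))*(-153 + R) = (R - 42)*(-153 + R) = (-42 + R)*(-153 + R) = (-153 + R)*(-42 + R))
j(-105, 46) + G(124) = (-156 - 160*(-105)) + (6426 + 124² - 195*124) = (-156 + 16800) + (6426 + 15376 - 24180) = 16644 - 2378 = 14266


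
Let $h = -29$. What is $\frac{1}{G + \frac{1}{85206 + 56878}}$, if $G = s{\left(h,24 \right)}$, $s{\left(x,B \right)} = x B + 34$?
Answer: $- \frac{142084}{94059607} \approx -0.0015106$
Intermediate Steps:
$s{\left(x,B \right)} = 34 + B x$ ($s{\left(x,B \right)} = B x + 34 = 34 + B x$)
$G = -662$ ($G = 34 + 24 \left(-29\right) = 34 - 696 = -662$)
$\frac{1}{G + \frac{1}{85206 + 56878}} = \frac{1}{-662 + \frac{1}{85206 + 56878}} = \frac{1}{-662 + \frac{1}{142084}} = \frac{1}{- \frac{94059607}{142084}} = - \frac{142084}{94059607}$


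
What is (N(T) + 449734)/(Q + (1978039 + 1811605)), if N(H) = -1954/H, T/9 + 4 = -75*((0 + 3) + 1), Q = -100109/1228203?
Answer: 83959559824563/707476708502696 ≈ 0.11867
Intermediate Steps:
Q = -100109/1228203 (Q = -100109*1/1228203 = -100109/1228203 ≈ -0.081509)
T = -2736 (T = -36 + 9*(-75*((0 + 3) + 1)) = -36 + 9*(-75*(3 + 1)) = -36 + 9*(-75*4) = -36 + 9*(-300) = -36 - 2700 = -2736)
(N(T) + 449734)/(Q + (1978039 + 1811605)) = (-1954/(-2736) + 449734)/(-100109/1228203 + (1978039 + 1811605)) = (-1954*(-1/2736) + 449734)/(-100109/1228203 + 3789644) = (977/1368 + 449734)/(4654452029623/1228203) = (615237089/1368)*(1228203/4654452029623) = 83959559824563/707476708502696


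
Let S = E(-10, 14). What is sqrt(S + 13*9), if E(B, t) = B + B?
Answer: sqrt(97) ≈ 9.8489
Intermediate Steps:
E(B, t) = 2*B
S = -20 (S = 2*(-10) = -20)
sqrt(S + 13*9) = sqrt(-20 + 13*9) = sqrt(-20 + 117) = sqrt(97)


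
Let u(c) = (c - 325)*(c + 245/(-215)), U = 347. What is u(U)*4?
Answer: 1308736/43 ≈ 30436.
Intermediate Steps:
u(c) = (-325 + c)*(-49/43 + c) (u(c) = (-325 + c)*(c + 245*(-1/215)) = (-325 + c)*(c - 49/43) = (-325 + c)*(-49/43 + c))
u(U)*4 = (15925/43 + 347² - 14024/43*347)*4 = (15925/43 + 120409 - 4866328/43)*4 = (327184/43)*4 = 1308736/43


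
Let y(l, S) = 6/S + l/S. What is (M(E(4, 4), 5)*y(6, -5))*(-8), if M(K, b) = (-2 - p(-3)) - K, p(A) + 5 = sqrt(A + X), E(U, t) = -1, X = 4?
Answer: 288/5 ≈ 57.600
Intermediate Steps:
p(A) = -5 + sqrt(4 + A) (p(A) = -5 + sqrt(A + 4) = -5 + sqrt(4 + A))
M(K, b) = 2 - K (M(K, b) = (-2 - (-5 + sqrt(4 - 3))) - K = (-2 - (-5 + sqrt(1))) - K = (-2 - (-5 + 1)) - K = (-2 - 1*(-4)) - K = (-2 + 4) - K = 2 - K)
(M(E(4, 4), 5)*y(6, -5))*(-8) = ((2 - 1*(-1))*((6 + 6)/(-5)))*(-8) = ((2 + 1)*(-1/5*12))*(-8) = (3*(-12/5))*(-8) = -36/5*(-8) = 288/5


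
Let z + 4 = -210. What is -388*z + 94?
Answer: 83126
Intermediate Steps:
z = -214 (z = -4 - 210 = -214)
-388*z + 94 = -388*(-214) + 94 = 83032 + 94 = 83126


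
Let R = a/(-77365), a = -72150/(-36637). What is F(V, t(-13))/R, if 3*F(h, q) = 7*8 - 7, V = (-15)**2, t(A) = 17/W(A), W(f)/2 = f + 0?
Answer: -27777330749/43290 ≈ -6.4166e+5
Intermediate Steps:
W(f) = 2*f (W(f) = 2*(f + 0) = 2*f)
t(A) = 17/(2*A) (t(A) = 17/((2*A)) = 17*(1/(2*A)) = 17/(2*A))
a = 72150/36637 (a = -72150*(-1/36637) = 72150/36637 ≈ 1.9693)
V = 225
F(h, q) = 49/3 (F(h, q) = (7*8 - 7)/3 = (56 - 7)/3 = (1/3)*49 = 49/3)
R = -14430/566884301 (R = (72150/36637)/(-77365) = (72150/36637)*(-1/77365) = -14430/566884301 ≈ -2.5455e-5)
F(V, t(-13))/R = 49/(3*(-14430/566884301)) = (49/3)*(-566884301/14430) = -27777330749/43290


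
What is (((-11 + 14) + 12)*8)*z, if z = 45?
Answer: 5400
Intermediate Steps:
(((-11 + 14) + 12)*8)*z = (((-11 + 14) + 12)*8)*45 = ((3 + 12)*8)*45 = (15*8)*45 = 120*45 = 5400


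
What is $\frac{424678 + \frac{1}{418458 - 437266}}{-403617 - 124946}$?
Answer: $- \frac{7987343823}{9941212904} \approx -0.80346$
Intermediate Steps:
$\frac{424678 + \frac{1}{418458 - 437266}}{-403617 - 124946} = \frac{424678 + \frac{1}{-18808}}{-528563} = \left(424678 - \frac{1}{18808}\right) \left(- \frac{1}{528563}\right) = \frac{7987343823}{18808} \left(- \frac{1}{528563}\right) = - \frac{7987343823}{9941212904}$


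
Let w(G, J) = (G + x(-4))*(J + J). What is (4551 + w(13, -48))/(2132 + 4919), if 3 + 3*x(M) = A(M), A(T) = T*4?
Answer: 3911/7051 ≈ 0.55467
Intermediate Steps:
A(T) = 4*T
x(M) = -1 + 4*M/3 (x(M) = -1 + (4*M)/3 = -1 + 4*M/3)
w(G, J) = 2*J*(-19/3 + G) (w(G, J) = (G + (-1 + (4/3)*(-4)))*(J + J) = (G + (-1 - 16/3))*(2*J) = (G - 19/3)*(2*J) = (-19/3 + G)*(2*J) = 2*J*(-19/3 + G))
(4551 + w(13, -48))/(2132 + 4919) = (4551 + (2/3)*(-48)*(-19 + 3*13))/(2132 + 4919) = (4551 + (2/3)*(-48)*(-19 + 39))/7051 = (4551 + (2/3)*(-48)*20)*(1/7051) = (4551 - 640)*(1/7051) = 3911*(1/7051) = 3911/7051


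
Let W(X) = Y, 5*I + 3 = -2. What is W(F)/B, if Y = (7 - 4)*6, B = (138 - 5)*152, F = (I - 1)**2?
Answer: 9/10108 ≈ 0.00089038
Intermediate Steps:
I = -1 (I = -3/5 + (1/5)*(-2) = -3/5 - 2/5 = -1)
F = 4 (F = (-1 - 1)**2 = (-2)**2 = 4)
B = 20216 (B = 133*152 = 20216)
Y = 18 (Y = 3*6 = 18)
W(X) = 18
W(F)/B = 18/20216 = 18*(1/20216) = 9/10108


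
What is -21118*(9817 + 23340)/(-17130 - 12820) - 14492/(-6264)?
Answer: 548318313283/23450850 ≈ 23382.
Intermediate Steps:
-21118*(9817 + 23340)/(-17130 - 12820) - 14492/(-6264) = -21118/((-29950/33157)) - 14492*(-1/6264) = -21118/((-29950*1/33157)) + 3623/1566 = -21118/(-29950/33157) + 3623/1566 = -21118*(-33157/29950) + 3623/1566 = 350104763/14975 + 3623/1566 = 548318313283/23450850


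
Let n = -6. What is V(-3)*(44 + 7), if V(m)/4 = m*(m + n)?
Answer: 5508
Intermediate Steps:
V(m) = 4*m*(-6 + m) (V(m) = 4*(m*(m - 6)) = 4*(m*(-6 + m)) = 4*m*(-6 + m))
V(-3)*(44 + 7) = (4*(-3)*(-6 - 3))*(44 + 7) = (4*(-3)*(-9))*51 = 108*51 = 5508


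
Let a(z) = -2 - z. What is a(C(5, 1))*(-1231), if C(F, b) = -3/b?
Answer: -1231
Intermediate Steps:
a(C(5, 1))*(-1231) = (-2 - (-3)/1)*(-1231) = (-2 - (-3))*(-1231) = (-2 - 1*(-3))*(-1231) = (-2 + 3)*(-1231) = 1*(-1231) = -1231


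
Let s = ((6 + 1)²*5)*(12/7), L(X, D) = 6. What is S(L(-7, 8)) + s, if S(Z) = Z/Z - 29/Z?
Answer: 2497/6 ≈ 416.17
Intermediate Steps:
S(Z) = 1 - 29/Z
s = 420 (s = (7²*5)*(12*(⅐)) = (49*5)*(12/7) = 245*(12/7) = 420)
S(L(-7, 8)) + s = (-29 + 6)/6 + 420 = (⅙)*(-23) + 420 = -23/6 + 420 = 2497/6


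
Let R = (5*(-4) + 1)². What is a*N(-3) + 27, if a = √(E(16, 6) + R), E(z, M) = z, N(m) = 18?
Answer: 27 + 18*√377 ≈ 376.50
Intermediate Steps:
R = 361 (R = (-20 + 1)² = (-19)² = 361)
a = √377 (a = √(16 + 361) = √377 ≈ 19.416)
a*N(-3) + 27 = √377*18 + 27 = 18*√377 + 27 = 27 + 18*√377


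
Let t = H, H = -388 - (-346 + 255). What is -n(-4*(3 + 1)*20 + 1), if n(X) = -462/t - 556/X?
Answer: -9470/2871 ≈ -3.2985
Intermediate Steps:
H = -297 (H = -388 - 1*(-91) = -388 + 91 = -297)
t = -297
n(X) = 14/9 - 556/X (n(X) = -462/(-297) - 556/X = -462*(-1/297) - 556/X = 14/9 - 556/X)
-n(-4*(3 + 1)*20 + 1) = -(14/9 - 556/(-4*(3 + 1)*20 + 1)) = -(14/9 - 556/(-4*4*20 + 1)) = -(14/9 - 556/(-16*20 + 1)) = -(14/9 - 556/(-320 + 1)) = -(14/9 - 556/(-319)) = -(14/9 - 556*(-1/319)) = -(14/9 + 556/319) = -1*9470/2871 = -9470/2871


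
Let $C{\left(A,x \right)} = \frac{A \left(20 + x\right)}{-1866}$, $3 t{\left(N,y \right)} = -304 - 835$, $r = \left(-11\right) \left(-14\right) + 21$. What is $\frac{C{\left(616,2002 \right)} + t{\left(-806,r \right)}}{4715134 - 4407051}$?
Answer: $- \frac{977005}{287441439} \approx -0.003399$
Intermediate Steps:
$r = 175$ ($r = 154 + 21 = 175$)
$t{\left(N,y \right)} = - \frac{1139}{3}$ ($t{\left(N,y \right)} = \frac{-304 - 835}{3} = \frac{1}{3} \left(-1139\right) = - \frac{1139}{3}$)
$C{\left(A,x \right)} = - \frac{A \left(20 + x\right)}{1866}$ ($C{\left(A,x \right)} = A \left(20 + x\right) \left(- \frac{1}{1866}\right) = - \frac{A \left(20 + x\right)}{1866}$)
$\frac{C{\left(616,2002 \right)} + t{\left(-806,r \right)}}{4715134 - 4407051} = \frac{\left(- \frac{1}{1866}\right) 616 \left(20 + 2002\right) - \frac{1139}{3}}{4715134 - 4407051} = \frac{\left(- \frac{1}{1866}\right) 616 \cdot 2022 - \frac{1139}{3}}{308083} = \left(- \frac{207592}{311} - \frac{1139}{3}\right) \frac{1}{308083} = \left(- \frac{977005}{933}\right) \frac{1}{308083} = - \frac{977005}{287441439}$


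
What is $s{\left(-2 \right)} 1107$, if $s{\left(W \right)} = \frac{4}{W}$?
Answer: $-2214$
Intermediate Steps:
$s{\left(-2 \right)} 1107 = \frac{4}{-2} \cdot 1107 = 4 \left(- \frac{1}{2}\right) 1107 = \left(-2\right) 1107 = -2214$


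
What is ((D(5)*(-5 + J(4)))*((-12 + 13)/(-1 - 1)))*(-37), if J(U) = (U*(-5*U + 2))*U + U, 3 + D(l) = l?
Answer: -10693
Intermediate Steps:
D(l) = -3 + l
J(U) = U + U**2*(2 - 5*U) (J(U) = (U*(2 - 5*U))*U + U = U**2*(2 - 5*U) + U = U + U**2*(2 - 5*U))
((D(5)*(-5 + J(4)))*((-12 + 13)/(-1 - 1)))*(-37) = (((-3 + 5)*(-5 + 4*(1 - 5*4**2 + 2*4)))*((-12 + 13)/(-1 - 1)))*(-37) = ((2*(-5 + 4*(1 - 5*16 + 8)))*(1/(-2)))*(-37) = ((2*(-5 + 4*(1 - 80 + 8)))*(1*(-1/2)))*(-37) = ((2*(-5 + 4*(-71)))*(-1/2))*(-37) = ((2*(-5 - 284))*(-1/2))*(-37) = ((2*(-289))*(-1/2))*(-37) = -578*(-1/2)*(-37) = 289*(-37) = -10693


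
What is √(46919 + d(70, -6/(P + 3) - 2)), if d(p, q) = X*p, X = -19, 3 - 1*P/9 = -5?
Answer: √45589 ≈ 213.52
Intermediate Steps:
P = 72 (P = 27 - 9*(-5) = 27 + 45 = 72)
d(p, q) = -19*p
√(46919 + d(70, -6/(P + 3) - 2)) = √(46919 - 19*70) = √(46919 - 1330) = √45589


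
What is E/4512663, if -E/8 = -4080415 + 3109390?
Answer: 2589400/1504221 ≈ 1.7214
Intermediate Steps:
E = 7768200 (E = -8*(-4080415 + 3109390) = -8*(-971025) = 7768200)
E/4512663 = 7768200/4512663 = 7768200*(1/4512663) = 2589400/1504221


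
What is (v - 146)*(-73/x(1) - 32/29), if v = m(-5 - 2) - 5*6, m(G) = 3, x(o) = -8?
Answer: -321953/232 ≈ -1387.7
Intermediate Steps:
v = -27 (v = 3 - 5*6 = 3 - 30 = -27)
(v - 146)*(-73/x(1) - 32/29) = (-27 - 146)*(-73/(-8) - 32/29) = -173*(-73*(-1/8) - 32*1/29) = -173*(73/8 - 32/29) = -173*1861/232 = -321953/232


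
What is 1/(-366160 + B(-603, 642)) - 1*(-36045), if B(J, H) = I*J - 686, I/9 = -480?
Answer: 80672819131/2238114 ≈ 36045.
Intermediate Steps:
I = -4320 (I = 9*(-480) = -4320)
B(J, H) = -686 - 4320*J (B(J, H) = -4320*J - 686 = -686 - 4320*J)
1/(-366160 + B(-603, 642)) - 1*(-36045) = 1/(-366160 + (-686 - 4320*(-603))) - 1*(-36045) = 1/(-366160 + (-686 + 2604960)) + 36045 = 1/(-366160 + 2604274) + 36045 = 1/2238114 + 36045 = 80672819131/2238114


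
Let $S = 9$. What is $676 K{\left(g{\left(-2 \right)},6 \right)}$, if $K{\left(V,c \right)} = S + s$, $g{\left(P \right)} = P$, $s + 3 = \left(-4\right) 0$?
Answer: $4056$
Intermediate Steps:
$s = -3$ ($s = -3 - 0 = -3 + 0 = -3$)
$K{\left(V,c \right)} = 6$ ($K{\left(V,c \right)} = 9 - 3 = 6$)
$676 K{\left(g{\left(-2 \right)},6 \right)} = 676 \cdot 6 = 4056$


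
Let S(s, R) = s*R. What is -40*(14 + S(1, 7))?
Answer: -840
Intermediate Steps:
S(s, R) = R*s
-40*(14 + S(1, 7)) = -40*(14 + 7*1) = -40*(14 + 7) = -40*21 = -840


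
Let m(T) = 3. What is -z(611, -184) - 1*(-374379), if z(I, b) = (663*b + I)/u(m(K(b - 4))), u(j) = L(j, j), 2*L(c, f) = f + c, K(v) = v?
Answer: 1244518/3 ≈ 4.1484e+5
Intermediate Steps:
L(c, f) = c/2 + f/2 (L(c, f) = (f + c)/2 = (c + f)/2 = c/2 + f/2)
u(j) = j (u(j) = j/2 + j/2 = j)
z(I, b) = 221*b + I/3 (z(I, b) = (663*b + I)/3 = (I + 663*b)*(⅓) = 221*b + I/3)
-z(611, -184) - 1*(-374379) = -(221*(-184) + (⅓)*611) - 1*(-374379) = -(-40664 + 611/3) + 374379 = -1*(-121381/3) + 374379 = 121381/3 + 374379 = 1244518/3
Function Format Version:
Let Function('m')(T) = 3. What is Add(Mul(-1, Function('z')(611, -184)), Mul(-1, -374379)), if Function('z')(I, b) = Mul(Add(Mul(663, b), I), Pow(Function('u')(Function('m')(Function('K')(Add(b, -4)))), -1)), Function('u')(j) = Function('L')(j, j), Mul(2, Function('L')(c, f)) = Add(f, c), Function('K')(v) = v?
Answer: Rational(1244518, 3) ≈ 4.1484e+5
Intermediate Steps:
Function('L')(c, f) = Add(Mul(Rational(1, 2), c), Mul(Rational(1, 2), f)) (Function('L')(c, f) = Mul(Rational(1, 2), Add(f, c)) = Mul(Rational(1, 2), Add(c, f)) = Add(Mul(Rational(1, 2), c), Mul(Rational(1, 2), f)))
Function('u')(j) = j (Function('u')(j) = Add(Mul(Rational(1, 2), j), Mul(Rational(1, 2), j)) = j)
Function('z')(I, b) = Add(Mul(221, b), Mul(Rational(1, 3), I)) (Function('z')(I, b) = Mul(Add(Mul(663, b), I), Pow(3, -1)) = Mul(Add(I, Mul(663, b)), Rational(1, 3)) = Add(Mul(221, b), Mul(Rational(1, 3), I)))
Add(Mul(-1, Function('z')(611, -184)), Mul(-1, -374379)) = Add(Mul(-1, Add(Mul(221, -184), Mul(Rational(1, 3), 611))), Mul(-1, -374379)) = Add(Mul(-1, Add(-40664, Rational(611, 3))), 374379) = Add(Mul(-1, Rational(-121381, 3)), 374379) = Add(Rational(121381, 3), 374379) = Rational(1244518, 3)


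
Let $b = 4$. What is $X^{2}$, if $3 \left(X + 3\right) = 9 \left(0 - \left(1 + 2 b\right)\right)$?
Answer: $900$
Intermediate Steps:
$X = -30$ ($X = -3 + \frac{9 \left(0 - 9\right)}{3} = -3 + \frac{9 \left(-9\right)}{3} = -3 + \frac{1}{3} \left(-81\right) = -3 - 27 = -30$)
$X^{2} = \left(-30\right)^{2} = 900$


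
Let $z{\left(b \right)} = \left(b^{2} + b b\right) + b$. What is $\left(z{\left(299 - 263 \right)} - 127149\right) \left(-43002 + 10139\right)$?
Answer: $4092133623$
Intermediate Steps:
$z{\left(b \right)} = b + 2 b^{2}$ ($z{\left(b \right)} = \left(b^{2} + b^{2}\right) + b = 2 b^{2} + b = b + 2 b^{2}$)
$\left(z{\left(299 - 263 \right)} - 127149\right) \left(-43002 + 10139\right) = \left(\left(299 - 263\right) \left(1 + 2 \left(299 - 263\right)\right) - 127149\right) \left(-43002 + 10139\right) = \left(\left(299 - 263\right) \left(1 + 2 \left(299 - 263\right)\right) - 127149\right) \left(-32863\right) = \left(36 \left(1 + 2 \cdot 36\right) - 127149\right) \left(-32863\right) = \left(36 \left(1 + 72\right) - 127149\right) \left(-32863\right) = \left(36 \cdot 73 - 127149\right) \left(-32863\right) = \left(2628 - 127149\right) \left(-32863\right) = \left(-124521\right) \left(-32863\right) = 4092133623$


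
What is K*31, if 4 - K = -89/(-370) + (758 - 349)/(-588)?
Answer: 15023189/108780 ≈ 138.11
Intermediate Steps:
K = 484619/108780 (K = 4 - (-89/(-370) + (758 - 349)/(-588)) = 4 - (-89*(-1/370) + 409*(-1/588)) = 4 - (89/370 - 409/588) = 4 - 1*(-49499/108780) = 4 + 49499/108780 = 484619/108780 ≈ 4.4550)
K*31 = (484619/108780)*31 = 15023189/108780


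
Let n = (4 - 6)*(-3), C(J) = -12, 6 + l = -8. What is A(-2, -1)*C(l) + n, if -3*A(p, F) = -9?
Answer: -30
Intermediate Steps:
l = -14 (l = -6 - 8 = -14)
A(p, F) = 3 (A(p, F) = -⅓*(-9) = 3)
n = 6 (n = -2*(-3) = 6)
A(-2, -1)*C(l) + n = 3*(-12) + 6 = -36 + 6 = -30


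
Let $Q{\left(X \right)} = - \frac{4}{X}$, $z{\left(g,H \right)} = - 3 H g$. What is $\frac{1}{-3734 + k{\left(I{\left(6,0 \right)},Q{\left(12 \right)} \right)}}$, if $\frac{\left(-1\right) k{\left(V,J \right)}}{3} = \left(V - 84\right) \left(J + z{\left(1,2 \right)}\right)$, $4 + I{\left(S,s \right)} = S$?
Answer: $- \frac{1}{5292} \approx -0.00018896$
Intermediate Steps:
$I{\left(S,s \right)} = -4 + S$
$z{\left(g,H \right)} = - 3 H g$
$k{\left(V,J \right)} = - 3 \left(-84 + V\right) \left(-6 + J\right)$ ($k{\left(V,J \right)} = - 3 \left(V - 84\right) \left(J - 6 \cdot 1\right) = - 3 \left(-84 + V\right) \left(J - 6\right) = - 3 \left(-84 + V\right) \left(-6 + J\right)$)
$\frac{1}{-3734 + k{\left(I{\left(6,0 \right)},Q{\left(12 \right)} \right)}} = \frac{1}{-3734 - \left(1512 - 18 \left(-4 + 6\right) - - \frac{1008}{12} + 3 \left(- \frac{4}{12}\right) \left(-4 + 6\right)\right)} = \frac{1}{-3734 + \left(-1512 + 18 \cdot 2 + 252 \left(\left(-4\right) \frac{1}{12}\right) - 3 \left(\left(-4\right) \frac{1}{12}\right) 2\right)} = \frac{1}{-3734 + \left(-1512 + 36 + 252 \left(- \frac{1}{3}\right) - \left(-1\right) 2\right)} = \frac{1}{-3734 + \left(-1512 + 36 - 84 + 2\right)} = \frac{1}{-3734 - 1558} = \frac{1}{-5292} = - \frac{1}{5292}$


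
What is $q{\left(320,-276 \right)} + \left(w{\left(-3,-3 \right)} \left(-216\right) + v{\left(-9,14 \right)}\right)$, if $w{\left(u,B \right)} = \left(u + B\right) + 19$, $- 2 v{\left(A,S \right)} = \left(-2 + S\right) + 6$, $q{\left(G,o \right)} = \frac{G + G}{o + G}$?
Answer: $- \frac{30827}{11} \approx -2802.5$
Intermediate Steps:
$q{\left(G,o \right)} = \frac{2 G}{G + o}$
$v{\left(A,S \right)} = -2 - \frac{S}{2}$ ($v{\left(A,S \right)} = - \frac{\left(-2 + S\right) + 6}{2} = - \frac{4 + S}{2} = -2 - \frac{S}{2}$)
$w{\left(u,B \right)} = 19 + B + u$ ($w{\left(u,B \right)} = \left(B + u\right) + 19 = 19 + B + u$)
$q{\left(320,-276 \right)} + \left(w{\left(-3,-3 \right)} \left(-216\right) + v{\left(-9,14 \right)}\right) = 2 \cdot 320 \frac{1}{320 - 276} + \left(\left(19 - 3 - 3\right) \left(-216\right) - 9\right) = 2 \cdot 320 \cdot \frac{1}{44} + \left(13 \left(-216\right) - 9\right) = 2 \cdot 320 \cdot \frac{1}{44} - 2817 = \frac{160}{11} - 2817 = - \frac{30827}{11}$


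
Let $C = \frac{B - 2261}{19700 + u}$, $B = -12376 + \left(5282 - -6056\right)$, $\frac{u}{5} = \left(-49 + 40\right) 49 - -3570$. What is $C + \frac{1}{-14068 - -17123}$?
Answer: $- \frac{401724}{4319159} \approx -0.09301$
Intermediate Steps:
$u = 15645$ ($u = 5 \left(\left(-49 + 40\right) 49 - -3570\right) = 5 \left(\left(-9\right) 49 + 3570\right) = 5 \left(-441 + 3570\right) = 5 \cdot 3129 = 15645$)
$B = -1038$ ($B = -12376 + \left(5282 + 6056\right) = -12376 + 11338 = -1038$)
$C = - \frac{3299}{35345}$ ($C = \frac{-1038 - 2261}{19700 + 15645} = - \frac{3299}{35345} \approx -0.093337$)
$C + \frac{1}{-14068 - -17123} = - \frac{3299}{35345} + \frac{1}{-14068 - -17123} = - \frac{3299}{35345} + \frac{1}{-14068 + 17123} = - \frac{3299}{35345} + \frac{1}{3055} = - \frac{401724}{4319159}$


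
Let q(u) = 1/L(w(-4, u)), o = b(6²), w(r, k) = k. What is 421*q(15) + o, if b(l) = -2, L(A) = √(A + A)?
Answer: -2 + 421*√30/30 ≈ 74.864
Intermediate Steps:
L(A) = √2*√A (L(A) = √(2*A) = √2*√A)
o = -2
q(u) = √2/(2*√u) (q(u) = 1/(√2*√u) = √2/(2*√u))
421*q(15) + o = 421*(√2/(2*√15)) - 2 = 421*(√2*(√15/15)/2) - 2 = 421*(√30/30) - 2 = 421*√30/30 - 2 = -2 + 421*√30/30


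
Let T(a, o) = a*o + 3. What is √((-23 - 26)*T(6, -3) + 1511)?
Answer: √2246 ≈ 47.392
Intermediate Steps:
T(a, o) = 3 + a*o
√((-23 - 26)*T(6, -3) + 1511) = √((-23 - 26)*(3 + 6*(-3)) + 1511) = √(-49*(3 - 18) + 1511) = √(-49*(-15) + 1511) = √(735 + 1511) = √2246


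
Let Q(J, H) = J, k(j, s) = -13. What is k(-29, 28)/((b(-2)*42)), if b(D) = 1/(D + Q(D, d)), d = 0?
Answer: 26/21 ≈ 1.2381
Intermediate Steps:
b(D) = 1/(2*D) (b(D) = 1/(D + D) = 1/(2*D))
k(-29, 28)/((b(-2)*42)) = -13/(((½)/(-2))*42) = -13/(((½)*(-½))*42) = -13/((-¼*42)) = -13/(-21/2) = -13*(-2/21) = 26/21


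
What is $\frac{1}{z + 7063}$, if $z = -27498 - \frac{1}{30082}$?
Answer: $- \frac{30082}{614725671} \approx -4.8936 \cdot 10^{-5}$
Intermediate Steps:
$z = - \frac{827194837}{30082}$ ($z = -27498 - \frac{1}{30082} = - \frac{827194837}{30082} \approx -27498.0$)
$\frac{1}{z + 7063} = \frac{1}{- \frac{827194837}{30082} + 7063} = \frac{1}{- \frac{614725671}{30082}} = - \frac{30082}{614725671}$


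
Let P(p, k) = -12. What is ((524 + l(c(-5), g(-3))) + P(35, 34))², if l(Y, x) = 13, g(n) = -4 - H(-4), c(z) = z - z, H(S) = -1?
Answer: 275625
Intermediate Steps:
c(z) = 0
g(n) = -3 (g(n) = -4 - 1*(-1) = -4 + 1 = -3)
((524 + l(c(-5), g(-3))) + P(35, 34))² = ((524 + 13) - 12)² = (537 - 12)² = 525² = 275625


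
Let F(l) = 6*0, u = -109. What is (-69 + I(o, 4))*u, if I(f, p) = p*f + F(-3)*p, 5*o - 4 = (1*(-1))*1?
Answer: 36297/5 ≈ 7259.4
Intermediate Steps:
F(l) = 0
o = 3/5 (o = 4/5 + ((1*(-1))*1)/5 = 4/5 + (-1*1)/5 = 4/5 + (1/5)*(-1) = 4/5 - 1/5 = 3/5 ≈ 0.60000)
I(f, p) = f*p (I(f, p) = p*f + 0*p = f*p + 0 = f*p)
(-69 + I(o, 4))*u = (-69 + (3/5)*4)*(-109) = (-69 + 12/5)*(-109) = -333/5*(-109) = 36297/5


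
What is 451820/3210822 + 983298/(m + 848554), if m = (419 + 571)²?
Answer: 34339804321/50616228393 ≈ 0.67843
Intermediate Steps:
m = 980100 (m = 990² = 980100)
451820/3210822 + 983298/(m + 848554) = 451820/3210822 + 983298/(980100 + 848554) = 451820*(1/3210822) + 983298/1828654 = 7790/55359 + 983298*(1/1828654) = 7790/55359 + 491649/914327 = 34339804321/50616228393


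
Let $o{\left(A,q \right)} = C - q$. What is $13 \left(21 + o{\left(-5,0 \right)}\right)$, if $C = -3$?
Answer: $234$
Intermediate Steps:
$o{\left(A,q \right)} = -3 - q$
$13 \left(21 + o{\left(-5,0 \right)}\right) = 13 \left(21 - 3\right) = 13 \cdot 18 = 234$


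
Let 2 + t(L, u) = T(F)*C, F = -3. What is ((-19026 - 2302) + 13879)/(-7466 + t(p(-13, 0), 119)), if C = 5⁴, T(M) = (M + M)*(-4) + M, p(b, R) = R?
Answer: -7449/5657 ≈ -1.3168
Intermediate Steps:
T(M) = -7*M (T(M) = (2*M)*(-4) + M = -8*M + M = -7*M)
C = 625
t(L, u) = 13123 (t(L, u) = -2 - 7*(-3)*625 = -2 + 21*625 = -2 + 13125 = 13123)
((-19026 - 2302) + 13879)/(-7466 + t(p(-13, 0), 119)) = ((-19026 - 2302) + 13879)/(-7466 + 13123) = (-21328 + 13879)/5657 = -7449*1/5657 = -7449/5657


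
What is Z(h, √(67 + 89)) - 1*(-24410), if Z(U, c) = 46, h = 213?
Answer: 24456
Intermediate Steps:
Z(h, √(67 + 89)) - 1*(-24410) = 46 - 1*(-24410) = 46 + 24410 = 24456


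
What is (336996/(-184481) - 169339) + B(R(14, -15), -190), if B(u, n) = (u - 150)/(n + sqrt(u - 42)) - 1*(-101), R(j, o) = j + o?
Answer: -102584959586172/606154253 + 151*I*sqrt(43)/36143 ≈ -1.6924e+5 + 0.027396*I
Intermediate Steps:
B(u, n) = 101 + (-150 + u)/(n + sqrt(-42 + u)) (B(u, n) = (-150 + u)/(n + sqrt(-42 + u)) + 101 = 101 + (-150 + u)/(n + sqrt(-42 + u)))
(336996/(-184481) - 169339) + B(R(14, -15), -190) = (336996/(-184481) - 169339) + (-150 + (14 - 15) + 101*(-190) + 101*sqrt(-42 + (14 - 15)))/(-190 + sqrt(-42 + (14 - 15))) = (336996*(-1/184481) - 169339) + (-150 - 1 - 19190 + 101*sqrt(-42 - 1))/(-190 + sqrt(-42 - 1)) = (-30636/16771 - 169339) + (-150 - 1 - 19190 + 101*sqrt(-43))/(-190 + sqrt(-43)) = -2840015005/16771 + (-150 - 1 - 19190 + 101*(I*sqrt(43)))/(-190 + I*sqrt(43)) = -2840015005/16771 + (-150 - 1 - 19190 + 101*I*sqrt(43))/(-190 + I*sqrt(43)) = -2840015005/16771 + (-19341 + 101*I*sqrt(43))/(-190 + I*sqrt(43))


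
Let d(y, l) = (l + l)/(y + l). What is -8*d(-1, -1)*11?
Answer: -88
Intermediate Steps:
d(y, l) = 2*l/(l + y) (d(y, l) = (2*l)/(l + y) = 2*l/(l + y))
-8*d(-1, -1)*11 = -16*(-1)/(-1 - 1)*11 = -16*(-1)/(-2)*11 = -16*(-1)*(-1)/2*11 = -8*1*11 = -8*11 = -88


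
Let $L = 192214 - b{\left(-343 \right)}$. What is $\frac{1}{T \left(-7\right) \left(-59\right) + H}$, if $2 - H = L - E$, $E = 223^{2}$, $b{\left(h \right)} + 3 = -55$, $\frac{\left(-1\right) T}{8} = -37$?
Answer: $- \frac{1}{20293} \approx -4.9278 \cdot 10^{-5}$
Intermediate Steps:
$T = 296$ ($T = \left(-8\right) \left(-37\right) = 296$)
$b{\left(h \right)} = -58$ ($b{\left(h \right)} = -3 - 55 = -58$)
$L = 192272$ ($L = 192214 - -58 = 192214 + 58 = 192272$)
$E = 49729$
$H = -142541$ ($H = 2 - \left(192272 - 49729\right) = 2 - 142543 = -142541$)
$\frac{1}{T \left(-7\right) \left(-59\right) + H} = \frac{1}{296 \left(-7\right) \left(-59\right) - 142541} = \frac{1}{\left(-2072\right) \left(-59\right) - 142541} = \frac{1}{122248 - 142541} = \frac{1}{-20293} = - \frac{1}{20293}$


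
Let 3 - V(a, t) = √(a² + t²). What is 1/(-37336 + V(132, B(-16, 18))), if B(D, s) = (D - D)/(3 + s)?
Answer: -1/37465 ≈ -2.6692e-5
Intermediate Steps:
B(D, s) = 0 (B(D, s) = 0/(3 + s) = 0)
V(a, t) = 3 - √(a² + t²)
1/(-37336 + V(132, B(-16, 18))) = 1/(-37336 + (3 - √(132² + 0²))) = 1/(-37336 + (3 - √(17424 + 0))) = 1/(-37336 + (3 - √17424)) = 1/(-37336 + (3 - 1*132)) = 1/(-37336 + (3 - 132)) = 1/(-37336 - 129) = 1/(-37465) = -1/37465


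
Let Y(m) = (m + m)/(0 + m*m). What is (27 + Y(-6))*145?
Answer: 11600/3 ≈ 3866.7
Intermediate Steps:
Y(m) = 2/m (Y(m) = (2*m)/(0 + m²) = (2*m)/(m²) = (2*m)/m² = 2/m)
(27 + Y(-6))*145 = (27 + 2/(-6))*145 = (27 + 2*(-⅙))*145 = (27 - ⅓)*145 = (80/3)*145 = 11600/3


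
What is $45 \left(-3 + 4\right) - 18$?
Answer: $27$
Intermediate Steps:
$45 \left(-3 + 4\right) - 18 = 45 \cdot 1 - 18 = 45 - 18 = 27$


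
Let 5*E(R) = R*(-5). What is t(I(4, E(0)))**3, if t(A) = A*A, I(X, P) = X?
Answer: 4096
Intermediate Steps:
E(R) = -R (E(R) = (R*(-5))/5 = (-5*R)/5 = -R)
t(A) = A**2
t(I(4, E(0)))**3 = (4**2)**3 = 16**3 = 4096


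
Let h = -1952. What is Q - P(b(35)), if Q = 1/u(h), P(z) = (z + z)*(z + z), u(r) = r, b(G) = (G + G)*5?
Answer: -956480001/1952 ≈ -4.9000e+5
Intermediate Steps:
b(G) = 10*G (b(G) = (2*G)*5 = 10*G)
P(z) = 4*z² (P(z) = (2*z)*(2*z) = 4*z²)
Q = -1/1952 (Q = 1/(-1952) = -1/1952 ≈ -0.00051230)
Q - P(b(35)) = -1/1952 - 4*(10*35)² = -1/1952 - 4*350² = -1/1952 - 4*122500 = -1/1952 - 1*490000 = -1/1952 - 490000 = -956480001/1952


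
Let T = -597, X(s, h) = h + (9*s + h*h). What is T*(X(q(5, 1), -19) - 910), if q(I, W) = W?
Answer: 333723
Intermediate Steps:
X(s, h) = h + h**2 + 9*s (X(s, h) = h + (9*s + h**2) = h + (h**2 + 9*s) = h + h**2 + 9*s)
T*(X(q(5, 1), -19) - 910) = -597*((-19 + (-19)**2 + 9*1) - 910) = -597*((-19 + 361 + 9) - 910) = -597*(351 - 910) = -597*(-559) = 333723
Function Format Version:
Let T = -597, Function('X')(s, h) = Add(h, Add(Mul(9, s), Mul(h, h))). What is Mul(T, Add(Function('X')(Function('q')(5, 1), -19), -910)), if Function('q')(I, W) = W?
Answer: 333723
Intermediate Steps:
Function('X')(s, h) = Add(h, Pow(h, 2), Mul(9, s)) (Function('X')(s, h) = Add(h, Add(Mul(9, s), Pow(h, 2))) = Add(h, Add(Pow(h, 2), Mul(9, s))) = Add(h, Pow(h, 2), Mul(9, s)))
Mul(T, Add(Function('X')(Function('q')(5, 1), -19), -910)) = Mul(-597, Add(Add(-19, Pow(-19, 2), Mul(9, 1)), -910)) = Mul(-597, Add(Add(-19, 361, 9), -910)) = Mul(-597, Add(351, -910)) = Mul(-597, -559) = 333723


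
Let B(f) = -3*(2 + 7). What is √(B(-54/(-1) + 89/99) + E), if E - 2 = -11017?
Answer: I*√11042 ≈ 105.08*I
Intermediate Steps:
B(f) = -27 (B(f) = -3*9 = -27)
E = -11015 (E = 2 - 11017 = -11015)
√(B(-54/(-1) + 89/99) + E) = √(-27 - 11015) = √(-11042) = I*√11042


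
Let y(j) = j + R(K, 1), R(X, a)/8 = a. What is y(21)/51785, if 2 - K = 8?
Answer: 29/51785 ≈ 0.00056001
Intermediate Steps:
K = -6 (K = 2 - 1*8 = 2 - 8 = -6)
R(X, a) = 8*a
y(j) = 8 + j (y(j) = j + 8*1 = j + 8 = 8 + j)
y(21)/51785 = (8 + 21)/51785 = 29*(1/51785) = 29/51785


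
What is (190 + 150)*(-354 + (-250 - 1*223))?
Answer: -281180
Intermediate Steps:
(190 + 150)*(-354 + (-250 - 1*223)) = 340*(-354 + (-250 - 223)) = 340*(-354 - 473) = 340*(-827) = -281180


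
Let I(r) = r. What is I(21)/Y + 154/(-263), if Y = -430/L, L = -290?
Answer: 153545/11309 ≈ 13.577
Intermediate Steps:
Y = 43/29 (Y = -430/(-290) = -430*(-1/290) = 43/29 ≈ 1.4828)
I(21)/Y + 154/(-263) = 21/(43/29) + 154/(-263) = 21*(29/43) + 154*(-1/263) = 609/43 - 154/263 = 153545/11309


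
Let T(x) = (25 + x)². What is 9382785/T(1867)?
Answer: 9382785/3579664 ≈ 2.6211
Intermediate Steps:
9382785/T(1867) = 9382785/((25 + 1867)²) = 9382785/(1892²) = 9382785/3579664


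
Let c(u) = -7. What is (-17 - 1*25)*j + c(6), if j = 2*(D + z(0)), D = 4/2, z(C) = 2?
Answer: -343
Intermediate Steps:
D = 2 (D = 4*(1/2) = 2)
j = 8 (j = 2*(2 + 2) = 2*4 = 8)
(-17 - 1*25)*j + c(6) = (-17 - 1*25)*8 - 7 = (-17 - 25)*8 - 7 = -42*8 - 7 = -336 - 7 = -343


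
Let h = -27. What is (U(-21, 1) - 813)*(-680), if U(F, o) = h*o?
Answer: 571200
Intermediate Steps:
U(F, o) = -27*o
(U(-21, 1) - 813)*(-680) = (-27*1 - 813)*(-680) = (-27 - 813)*(-680) = -840*(-680) = 571200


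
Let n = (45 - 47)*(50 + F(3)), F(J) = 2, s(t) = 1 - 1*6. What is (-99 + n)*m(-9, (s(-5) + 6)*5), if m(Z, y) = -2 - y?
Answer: 1421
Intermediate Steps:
s(t) = -5 (s(t) = 1 - 6 = -5)
n = -104 (n = (45 - 47)*(50 + 2) = -2*52 = -104)
(-99 + n)*m(-9, (s(-5) + 6)*5) = (-99 - 104)*(-2 - (-5 + 6)*5) = -203*(-2 - 5) = -203*(-7) = 1421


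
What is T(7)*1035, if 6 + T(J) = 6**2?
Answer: 31050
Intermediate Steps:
T(J) = 30 (T(J) = -6 + 6**2 = -6 + 36 = 30)
T(7)*1035 = 30*1035 = 31050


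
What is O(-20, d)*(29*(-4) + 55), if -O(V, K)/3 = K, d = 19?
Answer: 3477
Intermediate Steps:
O(V, K) = -3*K
O(-20, d)*(29*(-4) + 55) = (-3*19)*(29*(-4) + 55) = -57*(-116 + 55) = -57*(-61) = 3477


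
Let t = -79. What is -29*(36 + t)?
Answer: 1247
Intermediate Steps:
-29*(36 + t) = -29*(36 - 79) = -29*(-43) = 1247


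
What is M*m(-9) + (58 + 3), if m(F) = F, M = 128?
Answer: -1091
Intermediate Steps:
M*m(-9) + (58 + 3) = 128*(-9) + (58 + 3) = -1152 + 61 = -1091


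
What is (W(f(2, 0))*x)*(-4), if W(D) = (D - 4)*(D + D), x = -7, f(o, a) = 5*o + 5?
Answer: 9240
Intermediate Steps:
f(o, a) = 5 + 5*o
W(D) = 2*D*(-4 + D) (W(D) = (-4 + D)*(2*D) = 2*D*(-4 + D))
(W(f(2, 0))*x)*(-4) = ((2*(5 + 5*2)*(-4 + (5 + 5*2)))*(-7))*(-4) = ((2*(5 + 10)*(-4 + (5 + 10)))*(-7))*(-4) = ((2*15*(-4 + 15))*(-7))*(-4) = ((2*15*11)*(-7))*(-4) = (330*(-7))*(-4) = -2310*(-4) = 9240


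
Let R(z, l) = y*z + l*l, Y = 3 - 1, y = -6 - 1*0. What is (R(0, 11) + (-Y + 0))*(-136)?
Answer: -16184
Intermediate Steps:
y = -6 (y = -6 + 0 = -6)
Y = 2
R(z, l) = l² - 6*z (R(z, l) = -6*z + l*l = -6*z + l² = l² - 6*z)
(R(0, 11) + (-Y + 0))*(-136) = ((11² - 6*0) + (-1*2 + 0))*(-136) = ((121 + 0) + (-2 + 0))*(-136) = (121 - 2)*(-136) = 119*(-136) = -16184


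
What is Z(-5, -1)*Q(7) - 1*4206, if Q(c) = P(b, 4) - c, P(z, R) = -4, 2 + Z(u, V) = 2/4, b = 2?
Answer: -8379/2 ≈ -4189.5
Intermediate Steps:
Z(u, V) = -3/2 (Z(u, V) = -2 + 2/4 = -2 + 2*(1/4) = -2 + 1/2 = -3/2)
Q(c) = -4 - c
Z(-5, -1)*Q(7) - 1*4206 = -3*(-4 - 1*7)/2 - 1*4206 = -3*(-4 - 7)/2 - 4206 = -3/2*(-11) - 4206 = 33/2 - 4206 = -8379/2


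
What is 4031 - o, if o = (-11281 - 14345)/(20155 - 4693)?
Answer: 10392158/2577 ≈ 4032.7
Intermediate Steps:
o = -4271/2577 (o = -25626/15462 = -25626*1/15462 = -4271/2577 ≈ -1.6574)
4031 - o = 4031 - 1*(-4271/2577) = 4031 + 4271/2577 = 10392158/2577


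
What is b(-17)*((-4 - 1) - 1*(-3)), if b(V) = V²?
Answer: -578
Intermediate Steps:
b(-17)*((-4 - 1) - 1*(-3)) = (-17)²*((-4 - 1) - 1*(-3)) = 289*(-5 + 3) = 289*(-2) = -578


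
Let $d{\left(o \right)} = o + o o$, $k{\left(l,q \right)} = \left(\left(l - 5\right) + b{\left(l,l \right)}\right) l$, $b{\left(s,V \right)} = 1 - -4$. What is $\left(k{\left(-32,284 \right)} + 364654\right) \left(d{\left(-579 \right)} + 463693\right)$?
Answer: $291940859690$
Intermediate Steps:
$b{\left(s,V \right)} = 5$ ($b{\left(s,V \right)} = 1 + 4 = 5$)
$k{\left(l,q \right)} = l^{2}$ ($k{\left(l,q \right)} = \left(\left(l - 5\right) + 5\right) l = \left(\left(-5 + l\right) + 5\right) l = l l = l^{2}$)
$d{\left(o \right)} = o + o^{2}$
$\left(k{\left(-32,284 \right)} + 364654\right) \left(d{\left(-579 \right)} + 463693\right) = \left(\left(-32\right)^{2} + 364654\right) \left(- 579 \left(1 - 579\right) + 463693\right) = \left(1024 + 364654\right) \left(\left(-579\right) \left(-578\right) + 463693\right) = 365678 \left(334662 + 463693\right) = 365678 \cdot 798355 = 291940859690$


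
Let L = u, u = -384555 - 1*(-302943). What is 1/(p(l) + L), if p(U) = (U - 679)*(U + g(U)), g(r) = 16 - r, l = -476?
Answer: -1/100092 ≈ -9.9908e-6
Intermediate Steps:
u = -81612 (u = -384555 + 302943 = -81612)
p(U) = -10864 + 16*U (p(U) = (U - 679)*(U + (16 - U)) = (-679 + U)*16 = -10864 + 16*U)
L = -81612
1/(p(l) + L) = 1/((-10864 + 16*(-476)) - 81612) = 1/((-10864 - 7616) - 81612) = 1/(-18480 - 81612) = 1/(-100092) = -1/100092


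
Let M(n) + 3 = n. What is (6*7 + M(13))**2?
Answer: 2704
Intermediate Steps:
M(n) = -3 + n
(6*7 + M(13))**2 = (6*7 + (-3 + 13))**2 = (42 + 10)**2 = 52**2 = 2704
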